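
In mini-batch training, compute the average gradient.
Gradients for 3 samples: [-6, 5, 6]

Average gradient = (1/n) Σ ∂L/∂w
Average gradient = 1.667

Average = (1/3)(-6 + 5 + 6) = 5/3 = 1.667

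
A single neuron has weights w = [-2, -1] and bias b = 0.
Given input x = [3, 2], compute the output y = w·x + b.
y = -8

y = (-2)(3) + (-1)(2) + 0 = -8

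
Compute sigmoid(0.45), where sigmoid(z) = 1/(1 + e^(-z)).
0.6106

sigmoid(0.45) = 1/(1 + e^(-0.45)) = 1/(1 + 0.6376) = 0.6106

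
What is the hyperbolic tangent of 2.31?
0.9805

tanh(2.31) = (e^(2.31) - e^(-2.31))/(e^(2.31) + e^(-2.31)) = 0.9805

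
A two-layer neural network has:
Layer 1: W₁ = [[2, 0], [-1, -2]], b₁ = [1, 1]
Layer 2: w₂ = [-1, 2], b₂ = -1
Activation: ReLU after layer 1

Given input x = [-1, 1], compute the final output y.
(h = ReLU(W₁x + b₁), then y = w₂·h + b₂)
y = -1

Layer 1 pre-activation: z₁ = [-1, 0]
After ReLU: h = [0, 0]
Layer 2 output: y = -1×0 + 2×0 + -1 = -1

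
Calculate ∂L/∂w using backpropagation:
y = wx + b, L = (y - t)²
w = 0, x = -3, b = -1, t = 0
∂L/∂w = 6

y = wx + b = (0)(-3) + -1 = -1
∂L/∂y = 2(y - t) = 2(-1 - 0) = -2
∂y/∂w = x = -3
∂L/∂w = ∂L/∂y · ∂y/∂w = -2 × -3 = 6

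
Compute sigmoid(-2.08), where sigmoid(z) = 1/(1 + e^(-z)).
0.1111

sigmoid(-2.08) = 1/(1 + e^(2.08)) = 1/(1 + 8.004) = 0.1111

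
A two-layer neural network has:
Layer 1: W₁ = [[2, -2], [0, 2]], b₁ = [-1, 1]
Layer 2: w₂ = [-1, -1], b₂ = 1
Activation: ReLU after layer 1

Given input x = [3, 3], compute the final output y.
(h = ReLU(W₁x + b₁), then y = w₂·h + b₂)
y = -6

Layer 1 pre-activation: z₁ = [-1, 7]
After ReLU: h = [0, 7]
Layer 2 output: y = -1×0 + -1×7 + 1 = -6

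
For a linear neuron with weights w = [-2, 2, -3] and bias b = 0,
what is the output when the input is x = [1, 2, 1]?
y = -1

y = (-2)(1) + (2)(2) + (-3)(1) + 0 = -1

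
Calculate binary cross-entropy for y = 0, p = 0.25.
L = 0.2877

L = -0·log(0.25) - 1·log(0.75) = -log(0.75) = 0.2877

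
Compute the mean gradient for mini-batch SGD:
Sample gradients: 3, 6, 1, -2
Average gradient = 2

Average = (1/4)(3 + 6 + 1 + -2) = 8/4 = 2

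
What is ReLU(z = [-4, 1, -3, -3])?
h = [0, 1, 0, 0]

ReLU applied element-wise: max(0,-4)=0, max(0,1)=1, max(0,-3)=0, max(0,-3)=0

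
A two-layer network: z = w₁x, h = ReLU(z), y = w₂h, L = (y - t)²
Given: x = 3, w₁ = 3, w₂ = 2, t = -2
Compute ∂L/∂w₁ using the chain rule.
∂L/∂w₁ = 240

Forward pass:
z = w₁x = 3×3 = 9
h = ReLU(9) = 9
y = w₂h = 2×9 = 18

Backward pass:
∂L/∂y = 2(y - t) = 2(18 - -2) = 40
∂y/∂h = w₂ = 2
∂h/∂z = 1 (ReLU derivative)
∂z/∂w₁ = x = 3

∂L/∂w₁ = 40 × 2 × 1 × 3 = 240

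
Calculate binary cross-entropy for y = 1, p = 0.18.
L = 1.715

L = -1·log(0.18) - 0·log(0.82) = -log(0.18) = 1.715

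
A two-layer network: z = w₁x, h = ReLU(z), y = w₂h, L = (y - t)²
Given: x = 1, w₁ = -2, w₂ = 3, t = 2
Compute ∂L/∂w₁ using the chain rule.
∂L/∂w₁ = 0

Forward pass:
z = w₁x = -2×1 = -2
h = ReLU(-2) = 0
y = w₂h = 3×0 = 0

Backward pass:
∂L/∂y = 2(y - t) = 2(0 - 2) = -4
∂y/∂h = w₂ = 3
∂h/∂z = 0 (ReLU derivative)
∂z/∂w₁ = x = 1

∂L/∂w₁ = -4 × 3 × 0 × 1 = 0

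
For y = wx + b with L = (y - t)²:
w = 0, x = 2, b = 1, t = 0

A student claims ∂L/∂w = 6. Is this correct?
Incorrect

y = (0)(2) + 1 = 1
∂L/∂y = 2(y - t) = 2(1 - 0) = 2
∂y/∂w = x = 2
∂L/∂w = 2 × 2 = 4

Claimed value: 6
Incorrect: The correct gradient is 4.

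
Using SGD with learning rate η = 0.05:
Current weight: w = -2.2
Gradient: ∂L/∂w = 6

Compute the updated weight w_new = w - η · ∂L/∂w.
w_new = -2.5

w_new = w - η·∂L/∂w = -2.2 - 0.05×(6) = -2.2 - (0.3) = -2.5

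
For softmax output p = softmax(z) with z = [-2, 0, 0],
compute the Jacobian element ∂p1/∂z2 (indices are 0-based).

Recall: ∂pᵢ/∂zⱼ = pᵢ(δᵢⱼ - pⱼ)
∂p1/∂z2 = -0.2193

p = softmax(z) = [0.06338, 0.4683, 0.4683]
p1 = 0.4683, p2 = 0.4683

∂p1/∂z2 = -p1 × p2 = -0.4683 × 0.4683 = -0.2193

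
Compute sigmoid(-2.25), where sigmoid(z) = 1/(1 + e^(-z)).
0.09535

sigmoid(-2.25) = 1/(1 + e^(2.25)) = 1/(1 + 9.488) = 0.09535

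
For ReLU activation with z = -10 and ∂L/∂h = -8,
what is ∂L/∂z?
∂L/∂z = 0

h = ReLU(-10) = 0
Since z < 0: ∂h/∂z = 0
∂L/∂z = ∂L/∂h · ∂h/∂z = -8 × 0 = 0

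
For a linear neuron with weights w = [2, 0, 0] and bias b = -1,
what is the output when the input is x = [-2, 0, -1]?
y = -5

y = (2)(-2) + (0)(0) + (0)(-1) + -1 = -5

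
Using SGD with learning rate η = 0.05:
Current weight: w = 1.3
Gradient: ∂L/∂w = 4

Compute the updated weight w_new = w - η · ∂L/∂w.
w_new = 1.1

w_new = w - η·∂L/∂w = 1.3 - 0.05×(4) = 1.3 - (0.2) = 1.1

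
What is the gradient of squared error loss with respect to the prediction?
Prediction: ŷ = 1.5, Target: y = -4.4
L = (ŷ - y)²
∂L/∂ŷ = 11.8

∂L/∂ŷ = 2(ŷ - y) = 2(1.5 - -4.4) = 2(5.9) = 11.8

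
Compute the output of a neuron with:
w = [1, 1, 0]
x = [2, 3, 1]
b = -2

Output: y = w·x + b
y = 3

y = (1)(2) + (1)(3) + (0)(1) + -2 = 3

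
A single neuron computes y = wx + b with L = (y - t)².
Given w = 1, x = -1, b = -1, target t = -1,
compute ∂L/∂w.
∂L/∂w = 2

y = wx + b = (1)(-1) + -1 = -2
∂L/∂y = 2(y - t) = 2(-2 - -1) = -2
∂y/∂w = x = -1
∂L/∂w = ∂L/∂y · ∂y/∂w = -2 × -1 = 2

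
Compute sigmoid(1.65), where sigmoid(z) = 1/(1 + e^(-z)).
0.8389

sigmoid(1.65) = 1/(1 + e^(-1.65)) = 1/(1 + 0.192) = 0.8389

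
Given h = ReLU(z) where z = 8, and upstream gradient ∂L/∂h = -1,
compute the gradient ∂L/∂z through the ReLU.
∂L/∂z = -1

h = ReLU(8) = 8
Since z > 0: ∂h/∂z = 1
∂L/∂z = ∂L/∂h · ∂h/∂z = -1 × 1 = -1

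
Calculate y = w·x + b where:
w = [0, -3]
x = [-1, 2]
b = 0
y = -6

y = (0)(-1) + (-3)(2) + 0 = -6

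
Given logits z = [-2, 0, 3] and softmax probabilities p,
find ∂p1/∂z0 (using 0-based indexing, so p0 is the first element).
∂p1/∂z0 = -0.0003005

p = softmax(z) = [0.006377, 0.04712, 0.9465]
p1 = 0.04712, p0 = 0.006377

∂p1/∂z0 = -p1 × p0 = -0.04712 × 0.006377 = -0.0003005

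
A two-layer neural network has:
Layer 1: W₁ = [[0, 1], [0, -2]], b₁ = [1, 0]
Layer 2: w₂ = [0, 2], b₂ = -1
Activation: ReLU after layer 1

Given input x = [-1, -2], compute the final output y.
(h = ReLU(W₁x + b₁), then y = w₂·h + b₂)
y = 7

Layer 1 pre-activation: z₁ = [-1, 4]
After ReLU: h = [0, 4]
Layer 2 output: y = 0×0 + 2×4 + -1 = 7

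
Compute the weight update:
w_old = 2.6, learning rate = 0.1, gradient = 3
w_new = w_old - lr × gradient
w_new = 2.3

w_new = w - η·∂L/∂w = 2.6 - 0.1×(3) = 2.6 - (0.3) = 2.3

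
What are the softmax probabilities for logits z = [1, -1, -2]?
p = [0.8438, 0.1142, 0.042]

exp(z) = [2.718, 0.3679, 0.1353]
Sum = 3.221
p = [0.8438, 0.1142, 0.042]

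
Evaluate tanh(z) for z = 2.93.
0.9943

tanh(2.93) = (e^(2.93) - e^(-2.93))/(e^(2.93) + e^(-2.93)) = 0.9943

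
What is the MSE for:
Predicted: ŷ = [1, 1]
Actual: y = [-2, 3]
MSE = 6.5

MSE = (1/2)((1--2)² + (1-3)²) = (1/2)(9 + 4) = 6.5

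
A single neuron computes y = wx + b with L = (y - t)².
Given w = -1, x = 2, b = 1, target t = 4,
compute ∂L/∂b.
∂L/∂b = -10

y = wx + b = (-1)(2) + 1 = -1
∂L/∂y = 2(y - t) = 2(-1 - 4) = -10
∂y/∂b = 1
∂L/∂b = ∂L/∂y · ∂y/∂b = -10 × 1 = -10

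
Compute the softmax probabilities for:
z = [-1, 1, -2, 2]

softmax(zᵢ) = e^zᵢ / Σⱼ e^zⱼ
p = [0.0347, 0.2562, 0.0128, 0.6964]

exp(z) = [0.3679, 2.718, 0.1353, 7.389]
Sum = 10.61
p = [0.0347, 0.2562, 0.0128, 0.6964]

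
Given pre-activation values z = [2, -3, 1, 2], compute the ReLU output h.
h = [2, 0, 1, 2]

ReLU applied element-wise: max(0,2)=2, max(0,-3)=0, max(0,1)=1, max(0,2)=2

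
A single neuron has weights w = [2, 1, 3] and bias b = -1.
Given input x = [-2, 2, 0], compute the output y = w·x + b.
y = -3

y = (2)(-2) + (1)(2) + (3)(0) + -1 = -3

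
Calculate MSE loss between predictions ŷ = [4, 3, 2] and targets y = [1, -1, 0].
MSE = 9.667

MSE = (1/3)((4-1)² + (3--1)² + (2-0)²) = (1/3)(9 + 16 + 4) = 9.667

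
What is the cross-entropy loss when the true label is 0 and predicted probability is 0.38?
L = 0.478

L = -0·log(0.38) - 1·log(0.62) = -log(0.62) = 0.478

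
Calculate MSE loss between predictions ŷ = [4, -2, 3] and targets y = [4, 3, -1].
MSE = 13.67

MSE = (1/3)((4-4)² + (-2-3)² + (3--1)²) = (1/3)(0 + 25 + 16) = 13.67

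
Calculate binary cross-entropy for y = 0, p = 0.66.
L = 1.079

L = -0·log(0.66) - 1·log(0.34) = -log(0.34) = 1.079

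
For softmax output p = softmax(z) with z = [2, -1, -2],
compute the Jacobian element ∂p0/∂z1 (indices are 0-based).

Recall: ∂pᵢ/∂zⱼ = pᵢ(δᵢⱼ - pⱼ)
∂p0/∂z1 = -0.04364

p = softmax(z) = [0.9362, 0.04661, 0.01715]
p0 = 0.9362, p1 = 0.04661

∂p0/∂z1 = -p0 × p1 = -0.9362 × 0.04661 = -0.04364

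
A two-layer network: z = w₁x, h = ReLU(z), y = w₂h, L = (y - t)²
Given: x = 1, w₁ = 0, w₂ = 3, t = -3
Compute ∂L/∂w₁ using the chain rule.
∂L/∂w₁ = 0

Forward pass:
z = w₁x = 0×1 = 0
h = ReLU(0) = 0
y = w₂h = 3×0 = 0

Backward pass:
∂L/∂y = 2(y - t) = 2(0 - -3) = 6
∂y/∂h = w₂ = 3
∂h/∂z = 0 (ReLU derivative)
∂z/∂w₁ = x = 1

∂L/∂w₁ = 6 × 3 × 0 × 1 = 0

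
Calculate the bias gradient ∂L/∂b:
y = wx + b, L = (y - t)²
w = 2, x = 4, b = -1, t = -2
∂L/∂b = 18

y = wx + b = (2)(4) + -1 = 7
∂L/∂y = 2(y - t) = 2(7 - -2) = 18
∂y/∂b = 1
∂L/∂b = ∂L/∂y · ∂y/∂b = 18 × 1 = 18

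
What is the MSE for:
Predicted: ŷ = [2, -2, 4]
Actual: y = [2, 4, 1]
MSE = 15

MSE = (1/3)((2-2)² + (-2-4)² + (4-1)²) = (1/3)(0 + 36 + 9) = 15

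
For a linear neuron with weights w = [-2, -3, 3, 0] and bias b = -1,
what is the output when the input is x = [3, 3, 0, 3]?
y = -16

y = (-2)(3) + (-3)(3) + (3)(0) + (0)(3) + -1 = -16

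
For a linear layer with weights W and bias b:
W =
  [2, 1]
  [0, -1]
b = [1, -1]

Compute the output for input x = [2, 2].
y = [7, -3]

Wx = [2×2 + 1×2, 0×2 + -1×2]
   = [6, -2]
y = Wx + b = [6 + 1, -2 + -1] = [7, -3]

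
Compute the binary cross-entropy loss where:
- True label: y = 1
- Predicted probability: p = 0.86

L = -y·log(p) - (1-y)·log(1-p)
L = 0.1508

L = -1·log(0.86) - 0·log(0.14) = -log(0.86) = 0.1508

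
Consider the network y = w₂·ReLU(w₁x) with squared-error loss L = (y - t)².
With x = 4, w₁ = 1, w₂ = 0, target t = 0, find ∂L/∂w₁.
∂L/∂w₁ = 0

Forward pass:
z = w₁x = 1×4 = 4
h = ReLU(4) = 4
y = w₂h = 0×4 = 0

Backward pass:
∂L/∂y = 2(y - t) = 2(0 - 0) = 0
∂y/∂h = w₂ = 0
∂h/∂z = 1 (ReLU derivative)
∂z/∂w₁ = x = 4

∂L/∂w₁ = 0 × 0 × 1 × 4 = 0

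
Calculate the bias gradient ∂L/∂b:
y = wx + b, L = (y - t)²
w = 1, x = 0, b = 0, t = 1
∂L/∂b = -2

y = wx + b = (1)(0) + 0 = 0
∂L/∂y = 2(y - t) = 2(0 - 1) = -2
∂y/∂b = 1
∂L/∂b = ∂L/∂y · ∂y/∂b = -2 × 1 = -2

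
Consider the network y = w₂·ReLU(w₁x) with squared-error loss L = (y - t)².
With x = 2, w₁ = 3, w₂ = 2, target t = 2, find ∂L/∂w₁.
∂L/∂w₁ = 80

Forward pass:
z = w₁x = 3×2 = 6
h = ReLU(6) = 6
y = w₂h = 2×6 = 12

Backward pass:
∂L/∂y = 2(y - t) = 2(12 - 2) = 20
∂y/∂h = w₂ = 2
∂h/∂z = 1 (ReLU derivative)
∂z/∂w₁ = x = 2

∂L/∂w₁ = 20 × 2 × 1 × 2 = 80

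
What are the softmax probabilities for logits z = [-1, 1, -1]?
p = [0.1065, 0.787, 0.1065]

exp(z) = [0.3679, 2.718, 0.3679]
Sum = 3.454
p = [0.1065, 0.787, 0.1065]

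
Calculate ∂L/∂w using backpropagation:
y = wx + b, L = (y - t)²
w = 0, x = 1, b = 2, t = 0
∂L/∂w = 4

y = wx + b = (0)(1) + 2 = 2
∂L/∂y = 2(y - t) = 2(2 - 0) = 4
∂y/∂w = x = 1
∂L/∂w = ∂L/∂y · ∂y/∂w = 4 × 1 = 4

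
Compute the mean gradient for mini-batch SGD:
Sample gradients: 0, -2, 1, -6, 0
Average gradient = -1.4

Average = (1/5)(0 + -2 + 1 + -6 + 0) = -7/5 = -1.4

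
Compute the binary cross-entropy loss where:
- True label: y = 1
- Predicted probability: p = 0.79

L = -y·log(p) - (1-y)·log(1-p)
L = 0.2357

L = -1·log(0.79) - 0·log(0.21) = -log(0.79) = 0.2357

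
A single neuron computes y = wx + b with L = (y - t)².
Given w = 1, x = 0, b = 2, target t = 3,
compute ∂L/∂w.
∂L/∂w = 0

y = wx + b = (1)(0) + 2 = 2
∂L/∂y = 2(y - t) = 2(2 - 3) = -2
∂y/∂w = x = 0
∂L/∂w = ∂L/∂y · ∂y/∂w = -2 × 0 = 0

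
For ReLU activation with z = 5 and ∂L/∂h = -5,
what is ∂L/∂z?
∂L/∂z = -5

h = ReLU(5) = 5
Since z > 0: ∂h/∂z = 1
∂L/∂z = ∂L/∂h · ∂h/∂z = -5 × 1 = -5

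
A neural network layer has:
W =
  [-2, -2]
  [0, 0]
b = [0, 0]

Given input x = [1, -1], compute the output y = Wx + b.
y = [0, 0]

Wx = [-2×1 + -2×-1, 0×1 + 0×-1]
   = [0, 0]
y = Wx + b = [0 + 0, 0 + 0] = [0, 0]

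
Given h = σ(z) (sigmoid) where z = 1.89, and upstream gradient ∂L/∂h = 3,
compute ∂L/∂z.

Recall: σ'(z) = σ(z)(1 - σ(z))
∂L/∂z = 0.3421

σ(1.89) = 0.8688
σ'(1.89) = σ(1.89)(1 - σ(1.89)) = 0.8688 × 0.1312 = 0.114
∂L/∂z = ∂L/∂h · σ'(z) = 3 × 0.114 = 0.3421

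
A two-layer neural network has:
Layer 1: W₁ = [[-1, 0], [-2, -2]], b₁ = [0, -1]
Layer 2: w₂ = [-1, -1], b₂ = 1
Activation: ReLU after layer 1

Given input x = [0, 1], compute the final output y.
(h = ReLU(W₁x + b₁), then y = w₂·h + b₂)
y = 1

Layer 1 pre-activation: z₁ = [0, -3]
After ReLU: h = [0, 0]
Layer 2 output: y = -1×0 + -1×0 + 1 = 1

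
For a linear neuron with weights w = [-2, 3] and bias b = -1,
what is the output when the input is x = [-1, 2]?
y = 7

y = (-2)(-1) + (3)(2) + -1 = 7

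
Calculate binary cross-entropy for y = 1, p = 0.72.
L = 0.3285

L = -1·log(0.72) - 0·log(0.28) = -log(0.72) = 0.3285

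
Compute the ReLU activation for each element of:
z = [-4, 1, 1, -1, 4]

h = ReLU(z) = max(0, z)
h = [0, 1, 1, 0, 4]

ReLU applied element-wise: max(0,-4)=0, max(0,1)=1, max(0,1)=1, max(0,-1)=0, max(0,4)=4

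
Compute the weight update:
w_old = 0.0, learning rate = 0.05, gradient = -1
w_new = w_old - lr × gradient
w_new = 0.05

w_new = w - η·∂L/∂w = 0.0 - 0.05×(-1) = 0.0 - (-0.05) = 0.05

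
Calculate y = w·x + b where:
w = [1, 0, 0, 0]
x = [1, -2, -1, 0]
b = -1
y = 0

y = (1)(1) + (0)(-2) + (0)(-1) + (0)(0) + -1 = 0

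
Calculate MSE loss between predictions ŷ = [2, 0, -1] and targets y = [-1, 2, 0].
MSE = 4.667

MSE = (1/3)((2--1)² + (0-2)² + (-1-0)²) = (1/3)(9 + 4 + 1) = 4.667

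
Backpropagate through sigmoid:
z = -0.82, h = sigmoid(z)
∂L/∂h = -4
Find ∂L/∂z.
∂L/∂z = -0.8491

σ(-0.82) = 0.3058
σ'(-0.82) = σ(-0.82)(1 - σ(-0.82)) = 0.3058 × 0.6942 = 0.2123
∂L/∂z = ∂L/∂h · σ'(z) = -4 × 0.2123 = -0.8491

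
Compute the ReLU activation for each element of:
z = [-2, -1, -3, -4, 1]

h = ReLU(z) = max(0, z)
h = [0, 0, 0, 0, 1]

ReLU applied element-wise: max(0,-2)=0, max(0,-1)=0, max(0,-3)=0, max(0,-4)=0, max(0,1)=1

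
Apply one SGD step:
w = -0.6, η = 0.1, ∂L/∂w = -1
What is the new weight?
w_new = -0.5

w_new = w - η·∂L/∂w = -0.6 - 0.1×(-1) = -0.6 - (-0.1) = -0.5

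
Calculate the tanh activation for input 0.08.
0.07983

tanh(0.08) = (e^(0.08) - e^(-0.08))/(e^(0.08) + e^(-0.08)) = 0.07983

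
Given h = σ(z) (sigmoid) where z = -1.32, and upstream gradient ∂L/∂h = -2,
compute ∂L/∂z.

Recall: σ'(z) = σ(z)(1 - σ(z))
∂L/∂z = -0.3327

σ(-1.32) = 0.2108
σ'(-1.32) = σ(-1.32)(1 - σ(-1.32)) = 0.2108 × 0.7892 = 0.1664
∂L/∂z = ∂L/∂h · σ'(z) = -2 × 0.1664 = -0.3327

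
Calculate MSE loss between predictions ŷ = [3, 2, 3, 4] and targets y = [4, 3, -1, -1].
MSE = 10.75

MSE = (1/4)((3-4)² + (2-3)² + (3--1)² + (4--1)²) = (1/4)(1 + 1 + 16 + 25) = 10.75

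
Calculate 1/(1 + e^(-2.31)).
0.9097

sigmoid(2.31) = 1/(1 + e^(-2.31)) = 1/(1 + 0.09926) = 0.9097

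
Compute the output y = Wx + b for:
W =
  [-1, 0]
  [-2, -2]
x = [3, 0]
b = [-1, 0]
y = [-4, -6]

Wx = [-1×3 + 0×0, -2×3 + -2×0]
   = [-3, -6]
y = Wx + b = [-3 + -1, -6 + 0] = [-4, -6]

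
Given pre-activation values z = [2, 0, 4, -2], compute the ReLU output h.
h = [2, 0, 4, 0]

ReLU applied element-wise: max(0,2)=2, max(0,0)=0, max(0,4)=4, max(0,-2)=0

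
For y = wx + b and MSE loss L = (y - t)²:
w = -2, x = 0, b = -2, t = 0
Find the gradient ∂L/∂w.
∂L/∂w = 0

y = wx + b = (-2)(0) + -2 = -2
∂L/∂y = 2(y - t) = 2(-2 - 0) = -4
∂y/∂w = x = 0
∂L/∂w = ∂L/∂y · ∂y/∂w = -4 × 0 = 0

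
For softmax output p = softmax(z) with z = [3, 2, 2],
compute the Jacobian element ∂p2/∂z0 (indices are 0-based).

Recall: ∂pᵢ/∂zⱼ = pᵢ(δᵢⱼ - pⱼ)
∂p2/∂z0 = -0.1221

p = softmax(z) = [0.5761, 0.2119, 0.2119]
p2 = 0.2119, p0 = 0.5761

∂p2/∂z0 = -p2 × p0 = -0.2119 × 0.5761 = -0.1221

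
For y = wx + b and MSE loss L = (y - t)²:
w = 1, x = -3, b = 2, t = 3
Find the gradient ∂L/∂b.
∂L/∂b = -8

y = wx + b = (1)(-3) + 2 = -1
∂L/∂y = 2(y - t) = 2(-1 - 3) = -8
∂y/∂b = 1
∂L/∂b = ∂L/∂y · ∂y/∂b = -8 × 1 = -8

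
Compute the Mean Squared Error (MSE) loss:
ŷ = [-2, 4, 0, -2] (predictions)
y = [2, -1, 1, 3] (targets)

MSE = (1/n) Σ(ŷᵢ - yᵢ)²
MSE = 16.75

MSE = (1/4)((-2-2)² + (4--1)² + (0-1)² + (-2-3)²) = (1/4)(16 + 25 + 1 + 25) = 16.75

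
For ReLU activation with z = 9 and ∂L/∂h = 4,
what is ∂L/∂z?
∂L/∂z = 4

h = ReLU(9) = 9
Since z > 0: ∂h/∂z = 1
∂L/∂z = ∂L/∂h · ∂h/∂z = 4 × 1 = 4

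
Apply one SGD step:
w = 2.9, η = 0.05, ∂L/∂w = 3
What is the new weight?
w_new = 2.75

w_new = w - η·∂L/∂w = 2.9 - 0.05×(3) = 2.9 - (0.15) = 2.75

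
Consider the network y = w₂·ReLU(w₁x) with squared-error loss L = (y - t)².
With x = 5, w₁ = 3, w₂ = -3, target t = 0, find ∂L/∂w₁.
∂L/∂w₁ = 1350

Forward pass:
z = w₁x = 3×5 = 15
h = ReLU(15) = 15
y = w₂h = -3×15 = -45

Backward pass:
∂L/∂y = 2(y - t) = 2(-45 - 0) = -90
∂y/∂h = w₂ = -3
∂h/∂z = 1 (ReLU derivative)
∂z/∂w₁ = x = 5

∂L/∂w₁ = -90 × -3 × 1 × 5 = 1350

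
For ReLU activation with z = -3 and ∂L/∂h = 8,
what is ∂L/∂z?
∂L/∂z = 0

h = ReLU(-3) = 0
Since z < 0: ∂h/∂z = 0
∂L/∂z = ∂L/∂h · ∂h/∂z = 8 × 0 = 0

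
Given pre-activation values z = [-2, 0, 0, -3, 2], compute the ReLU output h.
h = [0, 0, 0, 0, 2]

ReLU applied element-wise: max(0,-2)=0, max(0,0)=0, max(0,0)=0, max(0,-3)=0, max(0,2)=2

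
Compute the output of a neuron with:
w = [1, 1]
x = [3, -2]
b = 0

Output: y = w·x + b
y = 1

y = (1)(3) + (1)(-2) + 0 = 1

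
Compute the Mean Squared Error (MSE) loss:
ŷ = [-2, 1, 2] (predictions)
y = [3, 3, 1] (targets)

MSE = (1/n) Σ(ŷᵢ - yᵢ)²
MSE = 10

MSE = (1/3)((-2-3)² + (1-3)² + (2-1)²) = (1/3)(25 + 4 + 1) = 10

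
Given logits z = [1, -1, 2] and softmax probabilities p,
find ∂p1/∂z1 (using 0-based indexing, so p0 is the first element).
∂p1/∂z1 = 0.03389

p = softmax(z) = [0.2595, 0.03512, 0.7054]
p1 = 0.03512

∂p1/∂z1 = p1(1 - p1) = 0.03512 × (1 - 0.03512) = 0.03389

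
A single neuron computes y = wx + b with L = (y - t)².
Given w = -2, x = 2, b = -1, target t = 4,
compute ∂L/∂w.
∂L/∂w = -36

y = wx + b = (-2)(2) + -1 = -5
∂L/∂y = 2(y - t) = 2(-5 - 4) = -18
∂y/∂w = x = 2
∂L/∂w = ∂L/∂y · ∂y/∂w = -18 × 2 = -36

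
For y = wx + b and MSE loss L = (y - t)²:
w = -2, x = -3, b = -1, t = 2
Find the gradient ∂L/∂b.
∂L/∂b = 6

y = wx + b = (-2)(-3) + -1 = 5
∂L/∂y = 2(y - t) = 2(5 - 2) = 6
∂y/∂b = 1
∂L/∂b = ∂L/∂y · ∂y/∂b = 6 × 1 = 6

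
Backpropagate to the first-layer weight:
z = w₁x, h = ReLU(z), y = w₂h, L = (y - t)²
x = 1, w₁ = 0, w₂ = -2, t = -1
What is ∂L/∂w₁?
∂L/∂w₁ = 0

Forward pass:
z = w₁x = 0×1 = 0
h = ReLU(0) = 0
y = w₂h = -2×0 = 0

Backward pass:
∂L/∂y = 2(y - t) = 2(0 - -1) = 2
∂y/∂h = w₂ = -2
∂h/∂z = 0 (ReLU derivative)
∂z/∂w₁ = x = 1

∂L/∂w₁ = 2 × -2 × 0 × 1 = 0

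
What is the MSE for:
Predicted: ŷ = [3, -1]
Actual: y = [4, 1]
MSE = 2.5

MSE = (1/2)((3-4)² + (-1-1)²) = (1/2)(1 + 4) = 2.5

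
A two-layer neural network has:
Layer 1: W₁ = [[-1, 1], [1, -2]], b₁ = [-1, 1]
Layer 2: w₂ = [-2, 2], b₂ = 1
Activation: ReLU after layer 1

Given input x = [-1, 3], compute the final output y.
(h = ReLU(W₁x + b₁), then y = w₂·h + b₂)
y = -5

Layer 1 pre-activation: z₁ = [3, -6]
After ReLU: h = [3, 0]
Layer 2 output: y = -2×3 + 2×0 + 1 = -5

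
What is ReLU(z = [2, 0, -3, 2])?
h = [2, 0, 0, 2]

ReLU applied element-wise: max(0,2)=2, max(0,0)=0, max(0,-3)=0, max(0,2)=2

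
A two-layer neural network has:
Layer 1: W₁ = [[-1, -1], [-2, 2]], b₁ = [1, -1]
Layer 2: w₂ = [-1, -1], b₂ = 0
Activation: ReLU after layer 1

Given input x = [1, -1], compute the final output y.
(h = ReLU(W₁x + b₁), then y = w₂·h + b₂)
y = -1

Layer 1 pre-activation: z₁ = [1, -5]
After ReLU: h = [1, 0]
Layer 2 output: y = -1×1 + -1×0 + 0 = -1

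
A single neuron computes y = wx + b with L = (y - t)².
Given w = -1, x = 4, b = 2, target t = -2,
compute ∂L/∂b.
∂L/∂b = 0

y = wx + b = (-1)(4) + 2 = -2
∂L/∂y = 2(y - t) = 2(-2 - -2) = 0
∂y/∂b = 1
∂L/∂b = ∂L/∂y · ∂y/∂b = 0 × 1 = 0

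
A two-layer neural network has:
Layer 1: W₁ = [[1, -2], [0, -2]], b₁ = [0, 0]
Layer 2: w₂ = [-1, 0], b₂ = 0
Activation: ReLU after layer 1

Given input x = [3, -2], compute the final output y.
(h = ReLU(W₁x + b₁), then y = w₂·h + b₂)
y = -7

Layer 1 pre-activation: z₁ = [7, 4]
After ReLU: h = [7, 4]
Layer 2 output: y = -1×7 + 0×4 + 0 = -7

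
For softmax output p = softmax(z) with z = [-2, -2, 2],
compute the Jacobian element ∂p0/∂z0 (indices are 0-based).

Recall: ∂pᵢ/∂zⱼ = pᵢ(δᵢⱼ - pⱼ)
∂p0/∂z0 = 0.01736

p = softmax(z) = [0.01767, 0.01767, 0.9647]
p0 = 0.01767

∂p0/∂z0 = p0(1 - p0) = 0.01767 × (1 - 0.01767) = 0.01736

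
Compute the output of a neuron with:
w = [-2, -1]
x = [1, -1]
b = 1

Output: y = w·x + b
y = 0

y = (-2)(1) + (-1)(-1) + 1 = 0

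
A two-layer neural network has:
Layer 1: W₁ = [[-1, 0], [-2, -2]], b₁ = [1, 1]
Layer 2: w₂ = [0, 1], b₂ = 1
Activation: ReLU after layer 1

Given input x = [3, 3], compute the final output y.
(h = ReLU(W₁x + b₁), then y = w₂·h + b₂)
y = 1

Layer 1 pre-activation: z₁ = [-2, -11]
After ReLU: h = [0, 0]
Layer 2 output: y = 0×0 + 1×0 + 1 = 1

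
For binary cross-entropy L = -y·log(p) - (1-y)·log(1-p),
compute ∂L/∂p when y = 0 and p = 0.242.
∂L/∂p = 1.319

∂L/∂p = -y/p + (1-y)/(1-p) = 0 + 1/0.758 = 1.319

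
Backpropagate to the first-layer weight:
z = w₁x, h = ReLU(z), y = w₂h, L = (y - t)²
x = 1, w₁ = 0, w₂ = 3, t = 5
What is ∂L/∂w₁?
∂L/∂w₁ = 0

Forward pass:
z = w₁x = 0×1 = 0
h = ReLU(0) = 0
y = w₂h = 3×0 = 0

Backward pass:
∂L/∂y = 2(y - t) = 2(0 - 5) = -10
∂y/∂h = w₂ = 3
∂h/∂z = 0 (ReLU derivative)
∂z/∂w₁ = x = 1

∂L/∂w₁ = -10 × 3 × 0 × 1 = 0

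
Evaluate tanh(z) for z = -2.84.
-0.9932

tanh(-2.84) = (e^(-2.84) - e^(2.84))/(e^(-2.84) + e^(2.84)) = -0.9932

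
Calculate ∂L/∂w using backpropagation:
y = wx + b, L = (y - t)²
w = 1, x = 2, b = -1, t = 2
∂L/∂w = -4

y = wx + b = (1)(2) + -1 = 1
∂L/∂y = 2(y - t) = 2(1 - 2) = -2
∂y/∂w = x = 2
∂L/∂w = ∂L/∂y · ∂y/∂w = -2 × 2 = -4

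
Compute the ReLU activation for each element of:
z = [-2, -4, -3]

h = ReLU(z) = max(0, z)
h = [0, 0, 0]

ReLU applied element-wise: max(0,-2)=0, max(0,-4)=0, max(0,-3)=0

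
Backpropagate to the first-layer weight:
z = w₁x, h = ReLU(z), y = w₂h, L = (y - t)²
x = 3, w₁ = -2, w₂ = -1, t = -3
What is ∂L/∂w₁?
∂L/∂w₁ = 0

Forward pass:
z = w₁x = -2×3 = -6
h = ReLU(-6) = 0
y = w₂h = -1×0 = 0

Backward pass:
∂L/∂y = 2(y - t) = 2(0 - -3) = 6
∂y/∂h = w₂ = -1
∂h/∂z = 0 (ReLU derivative)
∂z/∂w₁ = x = 3

∂L/∂w₁ = 6 × -1 × 0 × 3 = 0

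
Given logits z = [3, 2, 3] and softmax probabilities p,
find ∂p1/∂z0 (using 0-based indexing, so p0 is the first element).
∂p1/∂z0 = -0.06561

p = softmax(z) = [0.4223, 0.1554, 0.4223]
p1 = 0.1554, p0 = 0.4223

∂p1/∂z0 = -p1 × p0 = -0.1554 × 0.4223 = -0.06561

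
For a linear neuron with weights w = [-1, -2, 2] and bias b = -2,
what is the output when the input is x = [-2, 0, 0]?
y = 0

y = (-1)(-2) + (-2)(0) + (2)(0) + -2 = 0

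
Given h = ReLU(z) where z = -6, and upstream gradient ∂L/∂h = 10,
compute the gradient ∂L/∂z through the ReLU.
∂L/∂z = 0

h = ReLU(-6) = 0
Since z < 0: ∂h/∂z = 0
∂L/∂z = ∂L/∂h · ∂h/∂z = 10 × 0 = 0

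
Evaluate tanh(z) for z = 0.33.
0.3185

tanh(0.33) = (e^(0.33) - e^(-0.33))/(e^(0.33) + e^(-0.33)) = 0.3185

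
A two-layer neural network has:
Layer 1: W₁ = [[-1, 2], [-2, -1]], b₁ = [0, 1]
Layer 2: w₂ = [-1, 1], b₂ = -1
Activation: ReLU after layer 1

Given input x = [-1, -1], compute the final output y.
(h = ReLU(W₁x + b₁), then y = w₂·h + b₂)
y = 3

Layer 1 pre-activation: z₁ = [-1, 4]
After ReLU: h = [0, 4]
Layer 2 output: y = -1×0 + 1×4 + -1 = 3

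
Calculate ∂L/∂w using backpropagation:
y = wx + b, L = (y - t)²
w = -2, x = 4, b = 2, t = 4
∂L/∂w = -80

y = wx + b = (-2)(4) + 2 = -6
∂L/∂y = 2(y - t) = 2(-6 - 4) = -20
∂y/∂w = x = 4
∂L/∂w = ∂L/∂y · ∂y/∂w = -20 × 4 = -80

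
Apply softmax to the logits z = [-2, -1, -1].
p = [0.1554, 0.4223, 0.4223]

exp(z) = [0.1353, 0.3679, 0.3679]
Sum = 0.8711
p = [0.1554, 0.4223, 0.4223]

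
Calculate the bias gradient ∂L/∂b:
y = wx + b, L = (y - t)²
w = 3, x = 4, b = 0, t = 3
∂L/∂b = 18

y = wx + b = (3)(4) + 0 = 12
∂L/∂y = 2(y - t) = 2(12 - 3) = 18
∂y/∂b = 1
∂L/∂b = ∂L/∂y · ∂y/∂b = 18 × 1 = 18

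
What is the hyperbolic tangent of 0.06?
0.05993

tanh(0.06) = (e^(0.06) - e^(-0.06))/(e^(0.06) + e^(-0.06)) = 0.05993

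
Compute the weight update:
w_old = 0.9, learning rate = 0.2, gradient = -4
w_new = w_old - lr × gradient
w_new = 1.7

w_new = w - η·∂L/∂w = 0.9 - 0.2×(-4) = 0.9 - (-0.8) = 1.7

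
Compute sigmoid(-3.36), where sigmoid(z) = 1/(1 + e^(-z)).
0.03357

sigmoid(-3.36) = 1/(1 + e^(3.36)) = 1/(1 + 28.79) = 0.03357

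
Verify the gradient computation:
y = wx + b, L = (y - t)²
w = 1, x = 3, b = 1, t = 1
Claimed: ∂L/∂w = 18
Correct

y = (1)(3) + 1 = 4
∂L/∂y = 2(y - t) = 2(4 - 1) = 6
∂y/∂w = x = 3
∂L/∂w = 6 × 3 = 18

Claimed value: 18
Correct: The correct gradient is 18.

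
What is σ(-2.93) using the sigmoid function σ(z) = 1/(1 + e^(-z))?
0.05069

sigmoid(-2.93) = 1/(1 + e^(2.93)) = 1/(1 + 18.73) = 0.05069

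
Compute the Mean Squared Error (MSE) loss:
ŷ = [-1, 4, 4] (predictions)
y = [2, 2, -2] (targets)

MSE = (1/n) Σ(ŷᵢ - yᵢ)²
MSE = 16.33

MSE = (1/3)((-1-2)² + (4-2)² + (4--2)²) = (1/3)(9 + 4 + 36) = 16.33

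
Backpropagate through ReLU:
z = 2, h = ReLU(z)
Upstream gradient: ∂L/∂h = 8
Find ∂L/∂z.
∂L/∂z = 8

h = ReLU(2) = 2
Since z > 0: ∂h/∂z = 1
∂L/∂z = ∂L/∂h · ∂h/∂z = 8 × 1 = 8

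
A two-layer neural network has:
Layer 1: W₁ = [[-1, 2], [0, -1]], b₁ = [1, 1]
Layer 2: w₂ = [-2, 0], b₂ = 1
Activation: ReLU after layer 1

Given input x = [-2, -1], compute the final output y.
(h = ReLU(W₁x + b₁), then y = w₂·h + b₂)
y = -1

Layer 1 pre-activation: z₁ = [1, 2]
After ReLU: h = [1, 2]
Layer 2 output: y = -2×1 + 0×2 + 1 = -1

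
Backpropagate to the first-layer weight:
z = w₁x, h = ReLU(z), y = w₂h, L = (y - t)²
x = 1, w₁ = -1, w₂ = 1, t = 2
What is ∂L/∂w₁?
∂L/∂w₁ = 0

Forward pass:
z = w₁x = -1×1 = -1
h = ReLU(-1) = 0
y = w₂h = 1×0 = 0

Backward pass:
∂L/∂y = 2(y - t) = 2(0 - 2) = -4
∂y/∂h = w₂ = 1
∂h/∂z = 0 (ReLU derivative)
∂z/∂w₁ = x = 1

∂L/∂w₁ = -4 × 1 × 0 × 1 = 0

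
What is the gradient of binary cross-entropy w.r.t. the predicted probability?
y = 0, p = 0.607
∂L/∂p = 2.545

∂L/∂p = -y/p + (1-y)/(1-p) = 0 + 1/0.393 = 2.545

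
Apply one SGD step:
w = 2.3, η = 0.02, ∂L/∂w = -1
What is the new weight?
w_new = 2.32

w_new = w - η·∂L/∂w = 2.3 - 0.02×(-1) = 2.3 - (-0.02) = 2.32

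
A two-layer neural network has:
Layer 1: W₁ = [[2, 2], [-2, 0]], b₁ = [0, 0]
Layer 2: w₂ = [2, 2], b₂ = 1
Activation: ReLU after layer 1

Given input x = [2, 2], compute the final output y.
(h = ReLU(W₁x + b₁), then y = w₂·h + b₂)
y = 17

Layer 1 pre-activation: z₁ = [8, -4]
After ReLU: h = [8, 0]
Layer 2 output: y = 2×8 + 2×0 + 1 = 17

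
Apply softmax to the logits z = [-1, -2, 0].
p = [0.2447, 0.09, 0.6652]

exp(z) = [0.3679, 0.1353, 1]
Sum = 1.503
p = [0.2447, 0.09, 0.6652]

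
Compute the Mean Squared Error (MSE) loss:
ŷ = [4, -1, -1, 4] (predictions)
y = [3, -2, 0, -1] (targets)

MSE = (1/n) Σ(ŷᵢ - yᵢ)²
MSE = 7

MSE = (1/4)((4-3)² + (-1--2)² + (-1-0)² + (4--1)²) = (1/4)(1 + 1 + 1 + 25) = 7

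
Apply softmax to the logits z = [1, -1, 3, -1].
p = [0.1155, 0.0156, 0.8533, 0.0156]

exp(z) = [2.718, 0.3679, 20.09, 0.3679]
Sum = 23.54
p = [0.1155, 0.0156, 0.8533, 0.0156]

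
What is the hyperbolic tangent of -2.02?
-0.9654

tanh(-2.02) = (e^(-2.02) - e^(2.02))/(e^(-2.02) + e^(2.02)) = -0.9654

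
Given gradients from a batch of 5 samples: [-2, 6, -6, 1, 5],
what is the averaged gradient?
Average gradient = 0.8

Average = (1/5)(-2 + 6 + -6 + 1 + 5) = 4/5 = 0.8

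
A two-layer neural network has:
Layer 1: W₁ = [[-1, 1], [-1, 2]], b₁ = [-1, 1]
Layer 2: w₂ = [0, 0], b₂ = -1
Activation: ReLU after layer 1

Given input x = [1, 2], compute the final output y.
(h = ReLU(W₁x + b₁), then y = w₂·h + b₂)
y = -1

Layer 1 pre-activation: z₁ = [0, 4]
After ReLU: h = [0, 4]
Layer 2 output: y = 0×0 + 0×4 + -1 = -1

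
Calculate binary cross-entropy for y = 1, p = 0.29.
L = 1.238

L = -1·log(0.29) - 0·log(0.71) = -log(0.29) = 1.238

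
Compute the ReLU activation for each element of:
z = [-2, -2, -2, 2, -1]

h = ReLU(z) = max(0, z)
h = [0, 0, 0, 2, 0]

ReLU applied element-wise: max(0,-2)=0, max(0,-2)=0, max(0,-2)=0, max(0,2)=2, max(0,-1)=0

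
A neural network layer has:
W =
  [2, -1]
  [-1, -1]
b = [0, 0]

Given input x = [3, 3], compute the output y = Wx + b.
y = [3, -6]

Wx = [2×3 + -1×3, -1×3 + -1×3]
   = [3, -6]
y = Wx + b = [3 + 0, -6 + 0] = [3, -6]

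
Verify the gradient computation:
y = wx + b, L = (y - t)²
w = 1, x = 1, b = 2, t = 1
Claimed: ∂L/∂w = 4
Correct

y = (1)(1) + 2 = 3
∂L/∂y = 2(y - t) = 2(3 - 1) = 4
∂y/∂w = x = 1
∂L/∂w = 4 × 1 = 4

Claimed value: 4
Correct: The correct gradient is 4.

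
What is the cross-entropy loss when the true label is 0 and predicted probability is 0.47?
L = 0.6349

L = -0·log(0.47) - 1·log(0.53) = -log(0.53) = 0.6349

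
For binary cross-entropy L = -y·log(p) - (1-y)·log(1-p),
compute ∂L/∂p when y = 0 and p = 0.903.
∂L/∂p = 10.31

∂L/∂p = -y/p + (1-y)/(1-p) = 0 + 1/0.097 = 10.31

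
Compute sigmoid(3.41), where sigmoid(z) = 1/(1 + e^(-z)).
0.968

sigmoid(3.41) = 1/(1 + e^(-3.41)) = 1/(1 + 0.03304) = 0.968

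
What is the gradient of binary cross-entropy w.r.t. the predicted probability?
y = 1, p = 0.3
∂L/∂p = -3.333

∂L/∂p = -y/p + (1-y)/(1-p) = -1/0.3 + 0 = -3.333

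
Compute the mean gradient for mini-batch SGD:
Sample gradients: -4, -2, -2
Average gradient = -2.667

Average = (1/3)(-4 + -2 + -2) = -8/3 = -2.667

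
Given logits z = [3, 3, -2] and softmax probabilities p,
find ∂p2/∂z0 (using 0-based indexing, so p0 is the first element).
∂p2/∂z0 = -0.001673

p = softmax(z) = [0.4983, 0.4983, 0.003358]
p2 = 0.003358, p0 = 0.4983

∂p2/∂z0 = -p2 × p0 = -0.003358 × 0.4983 = -0.001673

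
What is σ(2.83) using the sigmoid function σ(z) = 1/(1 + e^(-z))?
0.9443

sigmoid(2.83) = 1/(1 + e^(-2.83)) = 1/(1 + 0.05901) = 0.9443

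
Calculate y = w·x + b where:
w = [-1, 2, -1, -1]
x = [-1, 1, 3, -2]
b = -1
y = 1

y = (-1)(-1) + (2)(1) + (-1)(3) + (-1)(-2) + -1 = 1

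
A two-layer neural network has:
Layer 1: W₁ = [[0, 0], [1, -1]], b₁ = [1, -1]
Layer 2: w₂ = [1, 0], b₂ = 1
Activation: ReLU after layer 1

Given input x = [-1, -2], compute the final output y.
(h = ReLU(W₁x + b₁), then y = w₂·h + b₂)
y = 2

Layer 1 pre-activation: z₁ = [1, 0]
After ReLU: h = [1, 0]
Layer 2 output: y = 1×1 + 0×0 + 1 = 2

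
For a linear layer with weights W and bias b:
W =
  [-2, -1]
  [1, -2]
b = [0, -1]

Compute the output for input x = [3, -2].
y = [-4, 6]

Wx = [-2×3 + -1×-2, 1×3 + -2×-2]
   = [-4, 7]
y = Wx + b = [-4 + 0, 7 + -1] = [-4, 6]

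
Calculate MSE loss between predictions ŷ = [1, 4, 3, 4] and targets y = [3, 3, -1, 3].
MSE = 5.5

MSE = (1/4)((1-3)² + (4-3)² + (3--1)² + (4-3)²) = (1/4)(4 + 1 + 16 + 1) = 5.5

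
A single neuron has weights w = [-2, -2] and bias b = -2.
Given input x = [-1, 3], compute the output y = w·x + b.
y = -6

y = (-2)(-1) + (-2)(3) + -2 = -6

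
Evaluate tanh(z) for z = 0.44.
0.4136

tanh(0.44) = (e^(0.44) - e^(-0.44))/(e^(0.44) + e^(-0.44)) = 0.4136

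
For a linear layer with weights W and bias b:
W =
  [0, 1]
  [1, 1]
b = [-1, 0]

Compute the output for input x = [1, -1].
y = [-2, 0]

Wx = [0×1 + 1×-1, 1×1 + 1×-1]
   = [-1, 0]
y = Wx + b = [-1 + -1, 0 + 0] = [-2, 0]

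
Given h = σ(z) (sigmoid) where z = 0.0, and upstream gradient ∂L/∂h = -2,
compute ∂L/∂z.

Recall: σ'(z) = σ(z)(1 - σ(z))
∂L/∂z = -0.5

σ(0.0) = 0.5
σ'(0.0) = σ(0.0)(1 - σ(0.0)) = 0.5 × 0.5 = 0.25
∂L/∂z = ∂L/∂h · σ'(z) = -2 × 0.25 = -0.5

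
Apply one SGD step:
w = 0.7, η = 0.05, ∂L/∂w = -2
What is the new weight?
w_new = 0.8

w_new = w - η·∂L/∂w = 0.7 - 0.05×(-2) = 0.7 - (-0.1) = 0.8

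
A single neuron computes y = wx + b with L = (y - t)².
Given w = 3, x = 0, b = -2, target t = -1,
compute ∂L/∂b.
∂L/∂b = -2

y = wx + b = (3)(0) + -2 = -2
∂L/∂y = 2(y - t) = 2(-2 - -1) = -2
∂y/∂b = 1
∂L/∂b = ∂L/∂y · ∂y/∂b = -2 × 1 = -2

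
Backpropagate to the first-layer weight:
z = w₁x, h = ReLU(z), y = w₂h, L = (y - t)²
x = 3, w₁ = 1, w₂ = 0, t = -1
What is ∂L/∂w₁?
∂L/∂w₁ = 0

Forward pass:
z = w₁x = 1×3 = 3
h = ReLU(3) = 3
y = w₂h = 0×3 = 0

Backward pass:
∂L/∂y = 2(y - t) = 2(0 - -1) = 2
∂y/∂h = w₂ = 0
∂h/∂z = 1 (ReLU derivative)
∂z/∂w₁ = x = 3

∂L/∂w₁ = 2 × 0 × 1 × 3 = 0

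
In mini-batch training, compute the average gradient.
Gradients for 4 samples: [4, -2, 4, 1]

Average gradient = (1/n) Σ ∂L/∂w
Average gradient = 1.75

Average = (1/4)(4 + -2 + 4 + 1) = 7/4 = 1.75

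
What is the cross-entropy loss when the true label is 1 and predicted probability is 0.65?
L = 0.4308

L = -1·log(0.65) - 0·log(0.35) = -log(0.65) = 0.4308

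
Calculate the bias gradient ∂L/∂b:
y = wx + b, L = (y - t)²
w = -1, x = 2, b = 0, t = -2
∂L/∂b = 0

y = wx + b = (-1)(2) + 0 = -2
∂L/∂y = 2(y - t) = 2(-2 - -2) = 0
∂y/∂b = 1
∂L/∂b = ∂L/∂y · ∂y/∂b = 0 × 1 = 0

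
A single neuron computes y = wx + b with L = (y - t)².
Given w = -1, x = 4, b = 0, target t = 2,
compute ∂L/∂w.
∂L/∂w = -48

y = wx + b = (-1)(4) + 0 = -4
∂L/∂y = 2(y - t) = 2(-4 - 2) = -12
∂y/∂w = x = 4
∂L/∂w = ∂L/∂y · ∂y/∂w = -12 × 4 = -48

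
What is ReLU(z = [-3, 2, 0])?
h = [0, 2, 0]

ReLU applied element-wise: max(0,-3)=0, max(0,2)=2, max(0,0)=0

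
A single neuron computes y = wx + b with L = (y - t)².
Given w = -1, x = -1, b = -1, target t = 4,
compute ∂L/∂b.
∂L/∂b = -8

y = wx + b = (-1)(-1) + -1 = 0
∂L/∂y = 2(y - t) = 2(0 - 4) = -8
∂y/∂b = 1
∂L/∂b = ∂L/∂y · ∂y/∂b = -8 × 1 = -8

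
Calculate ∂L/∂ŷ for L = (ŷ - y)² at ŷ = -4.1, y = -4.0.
∂L/∂ŷ = -0.2

∂L/∂ŷ = 2(ŷ - y) = 2(-4.1 - -4.0) = 2(-0.1) = -0.2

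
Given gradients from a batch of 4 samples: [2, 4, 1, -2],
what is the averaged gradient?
Average gradient = 1.25

Average = (1/4)(2 + 4 + 1 + -2) = 5/4 = 1.25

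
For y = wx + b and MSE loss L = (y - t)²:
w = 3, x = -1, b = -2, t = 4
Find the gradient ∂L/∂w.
∂L/∂w = 18

y = wx + b = (3)(-1) + -2 = -5
∂L/∂y = 2(y - t) = 2(-5 - 4) = -18
∂y/∂w = x = -1
∂L/∂w = ∂L/∂y · ∂y/∂w = -18 × -1 = 18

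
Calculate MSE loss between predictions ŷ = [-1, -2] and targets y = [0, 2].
MSE = 8.5

MSE = (1/2)((-1-0)² + (-2-2)²) = (1/2)(1 + 16) = 8.5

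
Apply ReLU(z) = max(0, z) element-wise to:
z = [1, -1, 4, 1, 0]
h = [1, 0, 4, 1, 0]

ReLU applied element-wise: max(0,1)=1, max(0,-1)=0, max(0,4)=4, max(0,1)=1, max(0,0)=0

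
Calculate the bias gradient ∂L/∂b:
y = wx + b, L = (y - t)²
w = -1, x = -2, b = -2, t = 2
∂L/∂b = -4

y = wx + b = (-1)(-2) + -2 = 0
∂L/∂y = 2(y - t) = 2(0 - 2) = -4
∂y/∂b = 1
∂L/∂b = ∂L/∂y · ∂y/∂b = -4 × 1 = -4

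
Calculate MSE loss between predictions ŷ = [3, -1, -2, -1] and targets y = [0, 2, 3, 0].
MSE = 11

MSE = (1/4)((3-0)² + (-1-2)² + (-2-3)² + (-1-0)²) = (1/4)(9 + 9 + 25 + 1) = 11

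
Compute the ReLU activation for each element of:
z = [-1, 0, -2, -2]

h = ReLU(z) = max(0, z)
h = [0, 0, 0, 0]

ReLU applied element-wise: max(0,-1)=0, max(0,0)=0, max(0,-2)=0, max(0,-2)=0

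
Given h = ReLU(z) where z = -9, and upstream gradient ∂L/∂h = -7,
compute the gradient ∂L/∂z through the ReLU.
∂L/∂z = 0

h = ReLU(-9) = 0
Since z < 0: ∂h/∂z = 0
∂L/∂z = ∂L/∂h · ∂h/∂z = -7 × 0 = 0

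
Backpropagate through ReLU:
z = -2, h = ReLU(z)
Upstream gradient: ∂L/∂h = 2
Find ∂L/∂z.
∂L/∂z = 0

h = ReLU(-2) = 0
Since z < 0: ∂h/∂z = 0
∂L/∂z = ∂L/∂h · ∂h/∂z = 2 × 0 = 0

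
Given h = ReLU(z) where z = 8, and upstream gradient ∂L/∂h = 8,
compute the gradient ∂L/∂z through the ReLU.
∂L/∂z = 8

h = ReLU(8) = 8
Since z > 0: ∂h/∂z = 1
∂L/∂z = ∂L/∂h · ∂h/∂z = 8 × 1 = 8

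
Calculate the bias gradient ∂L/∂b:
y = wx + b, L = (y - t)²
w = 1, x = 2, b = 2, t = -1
∂L/∂b = 10

y = wx + b = (1)(2) + 2 = 4
∂L/∂y = 2(y - t) = 2(4 - -1) = 10
∂y/∂b = 1
∂L/∂b = ∂L/∂y · ∂y/∂b = 10 × 1 = 10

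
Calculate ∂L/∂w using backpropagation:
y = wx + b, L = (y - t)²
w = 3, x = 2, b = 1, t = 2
∂L/∂w = 20

y = wx + b = (3)(2) + 1 = 7
∂L/∂y = 2(y - t) = 2(7 - 2) = 10
∂y/∂w = x = 2
∂L/∂w = ∂L/∂y · ∂y/∂w = 10 × 2 = 20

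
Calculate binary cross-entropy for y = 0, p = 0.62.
L = 0.9676

L = -0·log(0.62) - 1·log(0.38) = -log(0.38) = 0.9676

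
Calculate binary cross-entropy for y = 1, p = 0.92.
L = 0.08338

L = -1·log(0.92) - 0·log(0.08) = -log(0.92) = 0.08338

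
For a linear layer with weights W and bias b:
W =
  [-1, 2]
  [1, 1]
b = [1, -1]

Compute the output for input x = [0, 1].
y = [3, 0]

Wx = [-1×0 + 2×1, 1×0 + 1×1]
   = [2, 1]
y = Wx + b = [2 + 1, 1 + -1] = [3, 0]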